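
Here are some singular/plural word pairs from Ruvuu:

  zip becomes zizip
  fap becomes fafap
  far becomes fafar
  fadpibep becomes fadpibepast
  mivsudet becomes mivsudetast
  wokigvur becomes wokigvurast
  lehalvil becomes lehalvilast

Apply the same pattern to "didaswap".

zip and fadpibep both end in -p yet inflect differently (zizip, fadpibepast), so the final letter is not what conditions the rule; the number of vowels is.
"didaswap" has 3 vowels. The stems with 3 vowels (fadpibep → fadpibepast, mivsudet → mivsudetast, wokigvur → wokigvurast) add -ast.
The other pattern: stems with 1 vowel repeat the first consonant+vowel as a prefix.
So didaswap → didaswapast.

didaswapast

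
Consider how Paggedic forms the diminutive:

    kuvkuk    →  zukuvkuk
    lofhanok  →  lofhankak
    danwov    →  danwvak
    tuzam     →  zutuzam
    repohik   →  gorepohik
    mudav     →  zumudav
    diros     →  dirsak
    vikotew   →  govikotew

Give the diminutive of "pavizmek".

repohik and lofhanok both end in -k yet inflect differently (gorepohik, lofhankak), so the final letter is not what conditions the rule; the last vowel is.
"pavizmek" has last vowel 'e'. The one such stem in the data (vikotew → govikotew) adds the prefix go-, so the same rule applies.
The other patterns: stems whose last vowel is 'o' delete the last vowel and add -ak; stems whose last vowel is 'a' or 'u' add the prefix zu-.
So pavizmek → gopavizmek.

gopavizmek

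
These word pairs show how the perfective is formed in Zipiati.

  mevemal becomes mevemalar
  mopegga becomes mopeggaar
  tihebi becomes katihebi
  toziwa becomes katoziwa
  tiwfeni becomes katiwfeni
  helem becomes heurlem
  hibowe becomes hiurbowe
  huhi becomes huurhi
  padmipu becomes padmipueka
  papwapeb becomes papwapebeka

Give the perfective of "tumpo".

katumpo

"tumpo" begins with t-. The stems beginning with t- (tihebi → katihebi, toziwa → katoziwa, tiwfeni → katiwfeni) add the prefix ka-.
So tumpo → katumpo.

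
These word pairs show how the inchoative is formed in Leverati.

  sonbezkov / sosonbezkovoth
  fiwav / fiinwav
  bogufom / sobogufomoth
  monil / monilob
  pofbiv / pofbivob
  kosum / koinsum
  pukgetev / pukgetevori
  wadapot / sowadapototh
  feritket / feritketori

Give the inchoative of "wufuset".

pofbiv and fiwav both end in -v yet inflect differently (pofbivob, fiinwav), so the final letter is not what conditions the rule; the last vowel is.
"wufuset" has last vowel 'e'. The stems whose last vowel is 'e' (pukgetev → pukgetevori, feritket → feritketori) add -ori.
The other patterns: stems whose last vowel is 'i' add -ob; stems whose last vowel is 'a' or 'u' insert -in- after the first vowel; stems whose last vowel is 'o' add so- … -oth around the stem.
So wufuset → wufusetori.

wufusetori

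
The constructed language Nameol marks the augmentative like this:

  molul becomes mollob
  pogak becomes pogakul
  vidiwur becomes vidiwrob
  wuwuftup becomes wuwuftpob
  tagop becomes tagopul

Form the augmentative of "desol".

wuwuftup and tagop both end in -p yet inflect differently (wuwuftpob, tagopul), so the final letter is not what conditions the rule; the last vowel is.
"desol" has last vowel 'o'. The one such stem in the data (tagop → tagopul) adds -ul, so the same rule applies.
So desol → desolul.

desolul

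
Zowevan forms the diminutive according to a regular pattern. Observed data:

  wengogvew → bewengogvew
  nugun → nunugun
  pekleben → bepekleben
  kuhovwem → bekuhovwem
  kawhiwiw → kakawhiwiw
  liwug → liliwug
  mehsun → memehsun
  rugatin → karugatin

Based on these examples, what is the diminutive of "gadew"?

begadew

"gadew" has last vowel 'e'. The stems whose last vowel is 'e' (kuhovwem → bekuhovwem, pekleben → bepekleben, wengogvew → bewengogvew) add the prefix be-.
The other patterns: stems whose last vowel is 'u' repeat the first consonant+vowel as a prefix; stems whose last vowel is 'i' add the prefix ka-.
So gadew → begadew.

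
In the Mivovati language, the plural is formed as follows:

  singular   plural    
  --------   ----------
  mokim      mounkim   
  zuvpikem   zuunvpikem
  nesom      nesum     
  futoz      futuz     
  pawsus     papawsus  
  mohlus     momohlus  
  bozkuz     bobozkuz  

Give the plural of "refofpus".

rerefofpus

bozkuz and futoz both end in -z yet inflect differently (bobozkuz, futuz), so the final letter is not what conditions the rule; the last vowel is.
"refofpus" has last vowel 'u'. The stems whose last vowel is 'u' (pawsus → papawsus, bozkuz → bobozkuz, mohlus → momohlus) repeat the first consonant+vowel as a prefix.
The other patterns: stems whose last vowel is 'o' change the last vowel to 'u'; stems whose last vowel is 'e' or 'i' insert -un- after the first vowel.
So refofpus → rerefofpus.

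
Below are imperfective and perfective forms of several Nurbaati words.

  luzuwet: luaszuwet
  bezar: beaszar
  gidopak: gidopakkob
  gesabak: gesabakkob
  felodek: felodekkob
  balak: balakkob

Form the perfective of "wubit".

"wubit" ends in -t. The one such stem in the data (luzuwet → luaszuwet) inserts -as- after the first vowel (as does bezar), so the same rule applies.
The other pattern: stems ending in -k double the final consonant and add -ob.
So wubit → wuasbit.

wuasbit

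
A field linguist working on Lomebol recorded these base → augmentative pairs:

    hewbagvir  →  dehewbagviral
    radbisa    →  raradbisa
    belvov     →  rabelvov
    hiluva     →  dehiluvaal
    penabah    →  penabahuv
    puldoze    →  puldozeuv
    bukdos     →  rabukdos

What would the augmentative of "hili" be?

dehilial

radbisa and hiluva both end in -a yet inflect differently (raradbisa, dehiluvaal), so the final letter is not what conditions the rule; the first letter is.
"hili" begins with h-. The stems beginning with h- (hiluva → dehiluvaal, hewbagvir → dehewbagviral) add de- … -al around the stem.
The other patterns: stems beginning with b- or r- add the prefix ra-; stems beginning with p- add -uv.
So hili → dehilial.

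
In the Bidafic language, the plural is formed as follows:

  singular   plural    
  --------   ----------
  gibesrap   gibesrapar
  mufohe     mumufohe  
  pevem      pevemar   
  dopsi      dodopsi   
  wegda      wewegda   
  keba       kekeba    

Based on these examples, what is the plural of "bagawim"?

bagawimar

keba and gibesrap both have last vowel 'a' yet inflect differently (kekeba, gibesrapar), so the last vowel is not what conditions the rule; whether the stem ends in a vowel or a consonant is.
"bagawim" ends in a consonant. The stems ending in a consonant (gibesrap → gibesrapar, pevem → pevemar) add -ar.
So bagawim → bagawimar.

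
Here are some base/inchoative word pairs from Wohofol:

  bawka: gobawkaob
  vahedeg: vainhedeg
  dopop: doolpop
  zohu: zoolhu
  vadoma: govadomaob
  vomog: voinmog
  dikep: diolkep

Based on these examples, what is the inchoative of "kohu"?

vomog and dopop both have last vowel 'o' yet inflect differently (voinmog, doolpop), so the last vowel is not what conditions the rule; the final letter is.
"kohu" ends in -u. The one such stem in the data (zohu → zoolhu) inserts -ol- after the first vowel (as do dopop, dikep), so the same rule applies.
The other patterns: stems ending in -a add go- … -ob around the stem; stems ending in -g insert -in- after the first vowel.
So kohu → koolhu.

koolhu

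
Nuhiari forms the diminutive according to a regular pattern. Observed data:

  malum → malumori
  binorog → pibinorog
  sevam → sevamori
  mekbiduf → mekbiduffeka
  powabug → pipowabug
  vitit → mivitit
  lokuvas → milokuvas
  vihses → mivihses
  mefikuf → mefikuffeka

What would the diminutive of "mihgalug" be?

pimihgalug

"mihgalug" ends in -g. The stems ending in -g (binorog → pibinorog, powabug → pipowabug) add the prefix pi-.
The other patterns: stems ending in -f double the final consonant and add -eka; stems ending in -m add -ori; stems ending in -s or -t add the prefix mi-.
So mihgalug → pimihgalug.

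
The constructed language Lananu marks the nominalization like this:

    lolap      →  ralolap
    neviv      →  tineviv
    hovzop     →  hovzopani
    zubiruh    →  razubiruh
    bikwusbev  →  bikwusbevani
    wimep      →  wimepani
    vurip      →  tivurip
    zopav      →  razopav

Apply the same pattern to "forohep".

forohepani

vurip and hovzop both end in -p yet inflect differently (tivurip, hovzopani), so the final letter is not what conditions the rule; the last vowel is.
"forohep" has last vowel 'e'. The stems whose last vowel is 'e' (wimep → wimepani, bikwusbev → bikwusbevani) add -ani.
The other patterns: stems whose last vowel is 'i' add the prefix ti-; stems whose last vowel is 'a' or 'u' add the prefix ra-.
So forohep → forohepani.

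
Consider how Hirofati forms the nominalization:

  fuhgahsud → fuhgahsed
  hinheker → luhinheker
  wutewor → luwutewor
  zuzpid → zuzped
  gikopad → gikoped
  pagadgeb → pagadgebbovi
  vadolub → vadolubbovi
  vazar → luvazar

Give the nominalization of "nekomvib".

hinheker and pagadgeb both have last vowel 'e' yet inflect differently (luhinheker, pagadgebbovi), so the last vowel is not what conditions the rule; the final letter is.
"nekomvib" ends in -b. The stems ending in -b (vadolub → vadolubbovi, pagadgeb → pagadgebbovi) double the final consonant and add -ovi.
So nekomvib → nekomvibbovi.

nekomvibbovi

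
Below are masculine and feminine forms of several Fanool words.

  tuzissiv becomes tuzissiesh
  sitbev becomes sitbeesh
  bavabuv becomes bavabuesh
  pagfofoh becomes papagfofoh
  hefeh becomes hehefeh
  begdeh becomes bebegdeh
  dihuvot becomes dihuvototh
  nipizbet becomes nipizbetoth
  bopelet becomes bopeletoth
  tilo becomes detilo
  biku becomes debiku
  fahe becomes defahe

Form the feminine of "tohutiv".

"tohutiv" ends in -v. The stems ending in -v (tuzissiv → tuzissiesh, sitbev → sitbeesh, bavabuv → bavabuesh) drop the final letter and add -esh.
The other patterns: stems ending in -h repeat the first consonant+vowel as a prefix; stems ending in -t add -oth; stems ending in -e, -o or -u add the prefix de-.
So tohutiv → tohutiesh.

tohutiesh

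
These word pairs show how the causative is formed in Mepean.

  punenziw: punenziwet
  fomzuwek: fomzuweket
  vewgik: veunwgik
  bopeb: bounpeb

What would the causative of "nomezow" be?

nomezowet

"nomezow" has 3 vowels. The stems with 3 vowels (fomzuwek → fomzuweket, punenziw → punenziwet) add -et.
So nomezow → nomezowet.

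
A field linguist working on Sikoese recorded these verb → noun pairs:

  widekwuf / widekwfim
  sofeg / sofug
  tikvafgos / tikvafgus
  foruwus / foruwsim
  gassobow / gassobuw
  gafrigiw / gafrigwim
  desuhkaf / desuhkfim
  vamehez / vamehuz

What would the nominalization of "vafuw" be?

vafwim

"vafuw" has last vowel 'u'. The stems whose last vowel is 'u' (foruwus → foruwsim, widekwuf → widekwfim) delete the last vowel and add -im.
The other pattern: stems whose last vowel is 'e' or 'o' change the last vowel to 'u'.
So vafuw → vafwim.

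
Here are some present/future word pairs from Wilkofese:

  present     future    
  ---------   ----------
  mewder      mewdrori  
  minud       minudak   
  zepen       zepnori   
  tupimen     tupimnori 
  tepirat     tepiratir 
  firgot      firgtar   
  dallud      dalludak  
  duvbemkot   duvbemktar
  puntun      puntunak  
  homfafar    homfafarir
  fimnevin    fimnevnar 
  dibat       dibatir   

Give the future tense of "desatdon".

desatdnar

fimnevin and tupimen both end in -n yet inflect differently (fimnevnar, tupimnori), so the final letter is not what conditions the rule; the last vowel is.
"desatdon" has last vowel 'o'. The stems whose last vowel is 'o' (firgot → firgtar, duvbemkot → duvbemktar) delete the last vowel and add -ar.
The other patterns: stems whose last vowel is 'e' delete the last vowel and add -ori; stems whose last vowel is 'a' add -ir; stems whose last vowel is 'u' add -ak.
So desatdon → desatdnar.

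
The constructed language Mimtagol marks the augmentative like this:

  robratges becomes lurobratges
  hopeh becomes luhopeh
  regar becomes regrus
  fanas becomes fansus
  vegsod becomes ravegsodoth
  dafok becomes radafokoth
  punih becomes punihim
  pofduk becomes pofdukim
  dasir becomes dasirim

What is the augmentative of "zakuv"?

zakuvim

robratges and fanas both end in -s yet inflect differently (lurobratges, fansus), so the final letter is not what conditions the rule; the last vowel is.
"zakuv" has last vowel 'u'. The one such stem in the data (pofduk → pofdukim) adds -im, so the same rule applies.
So zakuv → zakuvim.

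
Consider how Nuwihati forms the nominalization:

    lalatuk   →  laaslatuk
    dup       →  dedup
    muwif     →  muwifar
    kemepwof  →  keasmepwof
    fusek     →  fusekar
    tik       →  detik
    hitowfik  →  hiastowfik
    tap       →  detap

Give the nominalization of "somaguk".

tik and fusek both end in -k yet inflect differently (detik, fusekar), so the final letter is not what conditions the rule; the number of vowels is.
"somaguk" has 3 vowels. The stems with 3 vowels (lalatuk → laaslatuk, kemepwof → keasmepwof, hitowfik → hiastowfik) insert -as- after the first vowel.
So somaguk → soasmaguk.

soasmaguk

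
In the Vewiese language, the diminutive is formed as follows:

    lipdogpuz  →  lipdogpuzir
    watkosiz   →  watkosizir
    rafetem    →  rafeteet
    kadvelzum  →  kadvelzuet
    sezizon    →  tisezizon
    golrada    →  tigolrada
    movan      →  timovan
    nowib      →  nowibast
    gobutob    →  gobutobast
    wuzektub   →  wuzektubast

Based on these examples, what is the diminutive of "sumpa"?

tisumpa

lipdogpuz and kadvelzum both have last vowel 'u' yet inflect differently (lipdogpuzir, kadvelzuet), so the last vowel is not what conditions the rule; the final letter is.
"sumpa" ends in -a. The one such stem in the data (golrada → tigolrada) adds the prefix ti-, so the same rule applies.
So sumpa → tisumpa.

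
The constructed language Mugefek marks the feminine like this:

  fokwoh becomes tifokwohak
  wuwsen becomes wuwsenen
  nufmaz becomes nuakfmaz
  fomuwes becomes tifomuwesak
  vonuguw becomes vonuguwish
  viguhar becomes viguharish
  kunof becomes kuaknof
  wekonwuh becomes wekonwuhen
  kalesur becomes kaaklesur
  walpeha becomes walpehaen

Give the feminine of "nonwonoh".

noaknwonoh

wekonwuh and fokwoh both end in -h yet inflect differently (wekonwuhen, tifokwohak), so the final letter is not what conditions the rule; the first letter is.
"nonwonoh" begins with n-. The one such stem in the data (nufmaz → nuakfmaz) inserts -ak- after the first vowel (as do kunof, kalesur), so the same rule applies.
So nonwonoh → noaknwonoh.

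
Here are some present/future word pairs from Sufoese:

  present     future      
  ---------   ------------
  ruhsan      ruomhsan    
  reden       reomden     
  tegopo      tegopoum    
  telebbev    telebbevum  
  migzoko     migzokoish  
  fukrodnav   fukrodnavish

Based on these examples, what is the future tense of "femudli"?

femudliish

tegopo and migzoko both end in -o yet inflect differently (tegopoum, migzokoish), so the final letter is not what conditions the rule; the first letter is.
"femudli" begins with f-. The one such stem in the data (fukrodnav → fukrodnavish) adds -ish, so the same rule applies.
The other patterns: stems beginning with r- insert -om- after the first vowel; stems beginning with t- add -um.
So femudli → femudliish.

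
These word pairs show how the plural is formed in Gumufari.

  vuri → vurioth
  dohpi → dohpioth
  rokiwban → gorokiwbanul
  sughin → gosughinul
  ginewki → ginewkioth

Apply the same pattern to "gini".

ginioth

sughin and ginewki both have last vowel 'i' yet inflect differently (gosughinul, ginewkioth), so the last vowel is not what conditions the rule; the final letter is.
"gini" ends in -i. The stems ending in -i (ginewki → ginewkioth, vuri → vurioth, dohpi → dohpioth) add -oth.
So gini → ginioth.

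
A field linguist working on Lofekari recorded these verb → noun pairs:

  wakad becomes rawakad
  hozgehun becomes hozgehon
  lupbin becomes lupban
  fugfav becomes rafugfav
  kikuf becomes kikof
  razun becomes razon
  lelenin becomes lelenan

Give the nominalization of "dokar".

hozgehun and lupbin both end in -n yet inflect differently (hozgehon, lupban), so the final letter is not what conditions the rule; the last vowel is.
"dokar" has last vowel 'a'. The stems whose last vowel is 'a' (fugfav → rafugfav, wakad → rawakad) add the prefix ra-.
The other patterns: stems whose last vowel is 'u' change the last vowel to 'o'; stems whose last vowel is 'i' change the last vowel to 'a'.
So dokar → radokar.

radokar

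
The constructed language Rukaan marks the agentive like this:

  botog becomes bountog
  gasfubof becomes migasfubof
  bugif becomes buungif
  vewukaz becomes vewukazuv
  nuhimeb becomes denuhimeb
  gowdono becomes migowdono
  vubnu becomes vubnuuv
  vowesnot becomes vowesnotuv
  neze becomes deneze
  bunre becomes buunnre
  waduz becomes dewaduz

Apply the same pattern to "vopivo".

vopivouv

gasfubof and bugif both end in -f yet inflect differently (migasfubof, buungif), so the final letter is not what conditions the rule; the first letter is.
"vopivo" begins with v-. The stems beginning with v- (vubnu → vubnuuv, vowesnot → vowesnotuv, vewukaz → vewukazuv) add -uv.
So vopivo → vopivouv.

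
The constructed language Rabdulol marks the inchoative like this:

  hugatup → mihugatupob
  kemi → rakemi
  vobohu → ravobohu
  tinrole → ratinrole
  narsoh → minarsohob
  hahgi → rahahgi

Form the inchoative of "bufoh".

"bufoh" ends in a consonant. The stems ending in a consonant (hugatup → mihugatupob, narsoh → minarsohob) add mi- … -ob around the stem.
The other pattern: stems ending in a vowel add the prefix ra-.
So bufoh → mibufohob.

mibufohob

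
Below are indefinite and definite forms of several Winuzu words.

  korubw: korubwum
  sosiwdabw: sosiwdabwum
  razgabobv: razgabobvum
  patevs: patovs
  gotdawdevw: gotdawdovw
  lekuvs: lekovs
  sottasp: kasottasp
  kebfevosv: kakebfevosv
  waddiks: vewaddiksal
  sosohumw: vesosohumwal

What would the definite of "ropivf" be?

ropovf

korubw and gotdawdevw both end in -w yet inflect differently (korubwum, gotdawdovw), so the final letter is not what conditions the rule; the second-to-last letter is.
"ropivf" has second-to-last letter 'v'. The stems whose second-to-last letter is 'v' (patevs → patovs, gotdawdevw → gotdawdovw, lekuvs → lekovs) change the last vowel to 'o'.
So ropivf → ropovf.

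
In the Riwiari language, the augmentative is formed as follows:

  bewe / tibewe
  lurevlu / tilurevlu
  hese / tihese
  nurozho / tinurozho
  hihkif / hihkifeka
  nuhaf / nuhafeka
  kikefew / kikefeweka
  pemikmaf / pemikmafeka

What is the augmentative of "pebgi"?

tipebgi

"pebgi" ends in a vowel. The stems ending in a vowel (bewe → tibewe, lurevlu → tilurevlu, hese → tihese) add the prefix ti-.
The other pattern: stems ending in a consonant add -eka.
So pebgi → tipebgi.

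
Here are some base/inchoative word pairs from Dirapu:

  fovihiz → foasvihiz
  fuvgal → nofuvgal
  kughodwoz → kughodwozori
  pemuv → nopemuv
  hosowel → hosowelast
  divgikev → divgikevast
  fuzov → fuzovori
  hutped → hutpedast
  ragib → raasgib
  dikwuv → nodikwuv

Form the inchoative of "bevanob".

bevanobori

"bevanob" has last vowel 'o'. The stems whose last vowel is 'o' (kughodwoz → kughodwozori, fuzov → fuzovori) add -ori.
So bevanob → bevanobori.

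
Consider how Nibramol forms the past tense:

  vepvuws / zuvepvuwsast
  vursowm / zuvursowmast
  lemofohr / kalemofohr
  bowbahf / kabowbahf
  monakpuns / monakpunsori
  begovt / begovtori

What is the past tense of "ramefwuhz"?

karamefwuhz

"ramefwuhz" has second-to-last letter 'h'. The stems whose second-to-last letter is 'h' (lemofohr → kalemofohr, bowbahf → kabowbahf) add the prefix ka-.
So ramefwuhz → karamefwuhz.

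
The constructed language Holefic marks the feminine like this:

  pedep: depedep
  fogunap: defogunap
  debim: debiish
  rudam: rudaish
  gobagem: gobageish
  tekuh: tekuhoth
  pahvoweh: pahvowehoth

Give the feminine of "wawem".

waweish

fogunap and rudam both have last vowel 'a' yet inflect differently (defogunap, rudaish), so the last vowel is not what conditions the rule; the final letter is.
"wawem" ends in -m. The stems ending in -m (debim → debiish, rudam → rudaish, gobagem → gobageish) drop the final letter and add -ish.
The other patterns: stems ending in -p add the prefix de-; stems ending in -h add -oth.
So wawem → waweish.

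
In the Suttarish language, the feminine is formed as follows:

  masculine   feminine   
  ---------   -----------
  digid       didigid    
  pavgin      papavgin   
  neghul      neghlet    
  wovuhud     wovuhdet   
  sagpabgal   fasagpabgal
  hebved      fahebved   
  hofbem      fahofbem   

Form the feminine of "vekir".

vevekir

digid and wovuhud both end in -d yet inflect differently (didigid, wovuhdet), so the final letter is not what conditions the rule; the last vowel is.
"vekir" has last vowel 'i'. The stems whose last vowel is 'i' (digid → didigid, pavgin → papavgin) repeat the first consonant+vowel as a prefix.
So vekir → vevekir.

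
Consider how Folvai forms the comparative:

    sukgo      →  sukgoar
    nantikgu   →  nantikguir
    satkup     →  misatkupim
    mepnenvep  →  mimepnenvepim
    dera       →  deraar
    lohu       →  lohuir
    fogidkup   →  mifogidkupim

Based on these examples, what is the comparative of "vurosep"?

mivurosepim

lohu and satkup both have last vowel 'u' yet inflect differently (lohuir, misatkupim), so the last vowel is not what conditions the rule; the final letter is.
"vurosep" ends in -p. The stems ending in -p (satkup → misatkupim, mepnenvep → mimepnenvepim, fogidkup → mifogidkupim) add mi- … -im around the stem.
The other patterns: stems ending in -u add -ir; stems ending in -a or -o add -ar.
So vurosep → mivurosepim.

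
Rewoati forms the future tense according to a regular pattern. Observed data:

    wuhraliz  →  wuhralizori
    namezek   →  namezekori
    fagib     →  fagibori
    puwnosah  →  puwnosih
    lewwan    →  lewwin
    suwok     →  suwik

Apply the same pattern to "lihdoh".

lihdih

namezek and suwok both end in -k yet inflect differently (namezekori, suwik), so the final letter is not what conditions the rule; the last vowel is.
"lihdoh" has last vowel 'o'. The one such stem in the data (suwok → suwik) changes the last vowel to 'i' (as do puwnosah, lewwan), so the same rule applies.
The other pattern: stems whose last vowel is 'e' or 'i' add -ori.
So lihdoh → lihdih.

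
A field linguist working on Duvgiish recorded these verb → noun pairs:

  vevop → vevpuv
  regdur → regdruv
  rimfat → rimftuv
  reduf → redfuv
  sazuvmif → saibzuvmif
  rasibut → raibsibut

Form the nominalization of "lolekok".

reduf and sazuvmif both end in -f yet inflect differently (redfuv, saibzuvmif), so the final letter is not what conditions the rule; the number of vowels is.
"lolekok" has 3 vowels. The stems with 3 vowels (sazuvmif → saibzuvmif, rasibut → raibsibut) insert -ib- after the first vowel.
So lolekok → loiblekok.

loiblekok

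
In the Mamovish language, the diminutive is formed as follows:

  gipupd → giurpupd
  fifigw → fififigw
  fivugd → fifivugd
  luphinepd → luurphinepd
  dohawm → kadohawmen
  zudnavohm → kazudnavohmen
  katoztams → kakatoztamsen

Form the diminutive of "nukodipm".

gipupd and fivugd both end in -d yet inflect differently (giurpupd, fifivugd), so the final letter is not what conditions the rule; the second-to-last letter is.
"nukodipm" has second-to-last letter 'p'. The stems whose second-to-last letter is 'p' (gipupd → giurpupd, luphinepd → luurphinepd) insert -ur- after the first vowel.
The other patterns: stems whose second-to-last letter is 'g' repeat the first consonant+vowel as a prefix; stems whose second-to-last letter is 'h', 'm' or 'w' add ka- … -en around the stem.
So nukodipm → nuurkodipm.

nuurkodipm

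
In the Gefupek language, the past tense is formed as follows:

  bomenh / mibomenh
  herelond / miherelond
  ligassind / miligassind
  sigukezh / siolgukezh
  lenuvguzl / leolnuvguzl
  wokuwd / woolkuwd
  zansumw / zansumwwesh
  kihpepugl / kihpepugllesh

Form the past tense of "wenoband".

bomenh and sigukezh both end in -h yet inflect differently (mibomenh, siolgukezh), so the final letter is not what conditions the rule; the second-to-last letter is.
"wenoband" has second-to-last letter 'n'. The stems whose second-to-last letter is 'n' (bomenh → mibomenh, herelond → miherelond, ligassind → miligassind) add the prefix mi-.
The other patterns: stems whose second-to-last letter is 'w' or 'z' insert -ol- after the first vowel; stems whose second-to-last letter is 'g' or 'm' double the final consonant and add -esh.
So wenoband → miwenoband.

miwenoband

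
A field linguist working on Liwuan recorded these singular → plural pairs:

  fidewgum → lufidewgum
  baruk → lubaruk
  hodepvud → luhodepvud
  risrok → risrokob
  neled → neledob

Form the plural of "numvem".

baruk and risrok both end in -k yet inflect differently (lubaruk, risrokob), so the final letter is not what conditions the rule; the last vowel is.
"numvem" has last vowel 'e'. The one such stem in the data (neled → neledob) adds -ob, so the same rule applies.
The other pattern: stems whose last vowel is 'u' add the prefix lu-.
So numvem → numvemob.

numvemob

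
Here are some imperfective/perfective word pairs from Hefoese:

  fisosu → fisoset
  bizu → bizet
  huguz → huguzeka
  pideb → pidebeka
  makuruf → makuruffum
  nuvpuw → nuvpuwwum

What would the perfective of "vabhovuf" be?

vabhovuffum

fisosu and huguz both have last vowel 'u' yet inflect differently (fisoset, huguzeka), so the last vowel is not what conditions the rule; the final letter is.
"vabhovuf" ends in -f. The one such stem in the data (makuruf → makuruffum) doubles the final consonant and adds -um (as does nuvpuw), so the same rule applies.
The other patterns: stems ending in -u drop the final letter and add -et; stems ending in -b or -z add -eka.
So vabhovuf → vabhovuffum.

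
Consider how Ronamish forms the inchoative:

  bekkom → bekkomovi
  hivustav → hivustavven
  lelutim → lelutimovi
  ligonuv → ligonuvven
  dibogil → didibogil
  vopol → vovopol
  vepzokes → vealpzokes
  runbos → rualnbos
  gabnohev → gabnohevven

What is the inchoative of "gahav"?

"gahav" ends in -v. The stems ending in -v (gabnohev → gabnohevven, hivustav → hivustavven, ligonuv → ligonuvven) double the final consonant and add -en.
So gahav → gahavven.

gahavven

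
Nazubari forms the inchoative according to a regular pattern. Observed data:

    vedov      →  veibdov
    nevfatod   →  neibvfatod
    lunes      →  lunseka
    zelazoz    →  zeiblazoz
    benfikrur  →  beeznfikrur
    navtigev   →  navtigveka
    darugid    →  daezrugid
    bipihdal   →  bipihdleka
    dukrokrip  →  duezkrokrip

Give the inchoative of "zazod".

darugid and nevfatod both end in -d yet inflect differently (daezrugid, neibvfatod), so the final letter is not what conditions the rule; the last vowel is.
"zazod" has last vowel 'o'. The stems whose last vowel is 'o' (nevfatod → neibvfatod, vedov → veibdov, zelazoz → zeiblazoz) insert -ib- after the first vowel.
So zazod → zaibzod.

zaibzod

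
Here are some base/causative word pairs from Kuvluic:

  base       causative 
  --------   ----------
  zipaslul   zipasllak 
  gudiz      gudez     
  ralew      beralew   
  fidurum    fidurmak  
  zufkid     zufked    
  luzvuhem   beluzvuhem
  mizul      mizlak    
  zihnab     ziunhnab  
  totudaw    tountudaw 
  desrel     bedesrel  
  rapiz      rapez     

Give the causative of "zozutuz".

fidurum and luzvuhem both end in -m yet inflect differently (fidurmak, beluzvuhem), so the final letter is not what conditions the rule; the last vowel is.
"zozutuz" has last vowel 'u'. The stems whose last vowel is 'u' (zipaslul → zipasllak, fidurum → fidurmak, mizul → mizlak) delete the last vowel and add -ak.
The other patterns: stems whose last vowel is 'e' add the prefix be-; stems whose last vowel is 'i' change the last vowel to 'e'; stems whose last vowel is 'a' insert -un- after the first vowel.
So zozutuz → zozutzak.

zozutzak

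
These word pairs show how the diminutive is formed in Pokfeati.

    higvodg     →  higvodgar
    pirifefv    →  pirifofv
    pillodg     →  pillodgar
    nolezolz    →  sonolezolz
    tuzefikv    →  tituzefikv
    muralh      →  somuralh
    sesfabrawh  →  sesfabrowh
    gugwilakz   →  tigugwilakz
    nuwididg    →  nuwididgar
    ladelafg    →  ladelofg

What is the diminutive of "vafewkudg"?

vafewkudgar

"vafewkudg" has second-to-last letter 'd'. The stems whose second-to-last letter is 'd' (nuwididg → nuwididgar, higvodg → higvodgar, pillodg → pillodgar) add -ar.
The other patterns: stems whose second-to-last letter is 'k' add the prefix ti-; stems whose second-to-last letter is 'l' add the prefix so-; stems whose second-to-last letter is 'f' or 'w' change the last vowel to 'o'.
So vafewkudg → vafewkudgar.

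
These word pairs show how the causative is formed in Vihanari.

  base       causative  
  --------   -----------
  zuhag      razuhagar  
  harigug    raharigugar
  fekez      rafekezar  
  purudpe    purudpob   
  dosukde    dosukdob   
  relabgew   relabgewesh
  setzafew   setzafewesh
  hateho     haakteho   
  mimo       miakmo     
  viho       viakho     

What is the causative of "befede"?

"befede" ends in -e. The stems ending in -e (purudpe → purudpob, dosukde → dosukdob) drop the final letter and add -ob.
So befede → befedob.

befedob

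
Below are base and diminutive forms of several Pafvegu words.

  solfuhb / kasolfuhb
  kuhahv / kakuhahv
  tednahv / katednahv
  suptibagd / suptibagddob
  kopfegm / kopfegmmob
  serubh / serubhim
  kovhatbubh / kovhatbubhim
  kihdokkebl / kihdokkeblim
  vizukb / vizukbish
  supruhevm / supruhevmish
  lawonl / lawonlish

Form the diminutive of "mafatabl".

solfuhb and vizukb both end in -b yet inflect differently (kasolfuhb, vizukbish), so the final letter is not what conditions the rule; the second-to-last letter is.
"mafatabl" has second-to-last letter 'b'. The stems whose second-to-last letter is 'b' (serubh → serubhim, kovhatbubh → kovhatbubhim, kihdokkebl → kihdokkeblim) add -im.
The other patterns: stems whose second-to-last letter is 'h' add the prefix ka-; stems whose second-to-last letter is 'g' double the final consonant and add -ob; stems whose second-to-last letter is 'k', 'n' or 'v' add -ish.
So mafatabl → mafatablim.

mafatablim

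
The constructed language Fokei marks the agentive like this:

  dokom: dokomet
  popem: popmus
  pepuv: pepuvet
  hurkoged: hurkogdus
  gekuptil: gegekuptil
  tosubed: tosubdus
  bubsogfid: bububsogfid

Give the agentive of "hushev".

hushvus

"hushev" has last vowel 'e'. The stems whose last vowel is 'e' (hurkoged → hurkogdus, tosubed → tosubdus, popem → popmus) delete the last vowel and add -us.
The other patterns: stems whose last vowel is 'i' repeat the first consonant+vowel as a prefix; stems whose last vowel is 'o' or 'u' add -et.
So hushev → hushvus.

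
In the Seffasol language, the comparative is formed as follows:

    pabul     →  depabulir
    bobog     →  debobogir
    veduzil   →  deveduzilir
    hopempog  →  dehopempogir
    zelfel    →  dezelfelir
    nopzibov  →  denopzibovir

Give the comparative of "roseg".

Every pair shown (pabul → depabulir, bobog → debobogir, veduzil → deveduzilir, …) follows the same rule: add de- … -ir around the stem.
So roseg → derosegir.

derosegir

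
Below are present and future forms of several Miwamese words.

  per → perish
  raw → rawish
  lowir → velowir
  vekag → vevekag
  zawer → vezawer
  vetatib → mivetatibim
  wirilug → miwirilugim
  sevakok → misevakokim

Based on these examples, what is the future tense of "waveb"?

vewaveb

per and lowir both end in -r yet inflect differently (perish, velowir), so the final letter is not what conditions the rule; the number of vowels is.
"waveb" has 2 vowels. The stems with 2 vowels (lowir → velowir, vekag → vevekag, zawer → vezawer) add the prefix ve-.
The other patterns: stems with 1 vowel add -ish; stems with 3 vowels add mi- … -im around the stem.
So waveb → vewaveb.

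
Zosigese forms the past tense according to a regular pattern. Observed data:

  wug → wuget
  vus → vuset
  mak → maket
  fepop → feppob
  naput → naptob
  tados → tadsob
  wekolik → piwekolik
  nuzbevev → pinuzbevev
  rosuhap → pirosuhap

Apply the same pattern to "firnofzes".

vus and tados both end in -s yet inflect differently (vuset, tadsob), so the final letter is not what conditions the rule; the number of vowels is.
"firnofzes" has 3 vowels. The stems with 3 vowels (wekolik → piwekolik, nuzbevev → pinuzbevev, rosuhap → pirosuhap) add the prefix pi-.
So firnofzes → pifirnofzes.

pifirnofzes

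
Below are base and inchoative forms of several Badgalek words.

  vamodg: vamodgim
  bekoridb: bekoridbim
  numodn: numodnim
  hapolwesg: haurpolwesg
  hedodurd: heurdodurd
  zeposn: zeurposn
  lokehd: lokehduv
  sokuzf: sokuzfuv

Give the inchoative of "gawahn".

gawahnuv

"gawahn" has second-to-last letter 'h'. The one such stem in the data (lokehd → lokehduv) adds -uv, so the same rule applies.
The other patterns: stems whose second-to-last letter is 'd' add -im; stems whose second-to-last letter is 'r' or 's' insert -ur- after the first vowel.
So gawahn → gawahnuv.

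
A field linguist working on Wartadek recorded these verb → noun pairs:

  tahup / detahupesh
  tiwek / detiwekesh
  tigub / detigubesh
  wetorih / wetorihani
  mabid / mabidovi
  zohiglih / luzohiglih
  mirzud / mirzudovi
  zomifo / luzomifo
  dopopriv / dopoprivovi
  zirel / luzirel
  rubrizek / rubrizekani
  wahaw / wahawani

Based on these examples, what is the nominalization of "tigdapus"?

zohiglih and wetorih both end in -h yet inflect differently (luzohiglih, wetorihani), so the final letter is not what conditions the rule; the first letter is.
"tigdapus" begins with t-. The stems beginning with t- (tiwek → detiwekesh, tahup → detahupesh, tigub → detigubesh) add de- … -esh around the stem.
The other patterns: stems beginning with d- or m- add -ovi; stems beginning with z- add the prefix lu-; stems beginning with r- or w- add -ani.
So tigdapus → detigdapusesh.

detigdapusesh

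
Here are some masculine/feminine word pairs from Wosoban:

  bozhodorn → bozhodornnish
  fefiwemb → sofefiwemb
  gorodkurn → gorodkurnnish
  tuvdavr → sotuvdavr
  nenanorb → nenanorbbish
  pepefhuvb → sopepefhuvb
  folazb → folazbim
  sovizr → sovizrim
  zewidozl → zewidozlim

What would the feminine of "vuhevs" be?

sovuhevs

folazb and nenanorb both end in -b yet inflect differently (folazbim, nenanorbbish), so the final letter is not what conditions the rule; the second-to-last letter is.
"vuhevs" has second-to-last letter 'v'. The stems whose second-to-last letter is 'v' (tuvdavr → sotuvdavr, pepefhuvb → sopepefhuvb) add the prefix so-.
The other patterns: stems whose second-to-last letter is 'z' add -im; stems whose second-to-last letter is 'r' double the final consonant and add -ish.
So vuhevs → sovuhevs.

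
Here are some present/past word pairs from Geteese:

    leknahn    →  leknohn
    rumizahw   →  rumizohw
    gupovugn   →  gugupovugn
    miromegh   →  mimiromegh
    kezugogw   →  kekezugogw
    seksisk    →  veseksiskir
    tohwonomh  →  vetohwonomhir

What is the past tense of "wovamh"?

vewovamhir

"wovamh" has second-to-last letter 'm'. The one such stem in the data (tohwonomh → vetohwonomhir) adds ve- … -ir around the stem, so the same rule applies.
The other patterns: stems whose second-to-last letter is 'h' change the last vowel to 'o'; stems whose second-to-last letter is 'g' repeat the first consonant+vowel as a prefix.
So wovamh → vewovamhir.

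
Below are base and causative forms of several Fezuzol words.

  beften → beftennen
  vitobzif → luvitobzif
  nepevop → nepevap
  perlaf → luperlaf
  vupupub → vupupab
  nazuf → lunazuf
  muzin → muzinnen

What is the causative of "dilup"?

vupupub and nazuf both have last vowel 'u' yet inflect differently (vupupab, lunazuf), so the last vowel is not what conditions the rule; the final letter is.
"dilup" ends in -p. The one such stem in the data (nepevop → nepevap) changes the last vowel to 'a' (as does vupupub), so the same rule applies.
So dilup → dilap.

dilap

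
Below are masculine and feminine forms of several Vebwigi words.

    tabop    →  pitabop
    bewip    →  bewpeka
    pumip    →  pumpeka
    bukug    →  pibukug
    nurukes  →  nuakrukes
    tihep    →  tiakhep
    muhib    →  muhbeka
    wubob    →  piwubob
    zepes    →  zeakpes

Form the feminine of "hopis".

hopseka

pumip and tihep both end in -p yet inflect differently (pumpeka, tiakhep), so the final letter is not what conditions the rule; the last vowel is.
"hopis" has last vowel 'i'. The stems whose last vowel is 'i' (muhib → muhbeka, pumip → pumpeka, bewip → bewpeka) delete the last vowel and add -eka.
So hopis → hopseka.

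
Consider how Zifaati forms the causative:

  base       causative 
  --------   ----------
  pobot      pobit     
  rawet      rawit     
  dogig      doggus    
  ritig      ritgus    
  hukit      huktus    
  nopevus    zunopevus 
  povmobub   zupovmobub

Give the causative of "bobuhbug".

zubobuhbug

"bobuhbug" has last vowel 'u'. The stems whose last vowel is 'u' (nopevus → zunopevus, povmobub → zupovmobub) add the prefix zu-.
The other patterns: stems whose last vowel is 'e' or 'o' change the last vowel to 'i'; stems whose last vowel is 'i' delete the last vowel and add -us.
So bobuhbug → zubobuhbug.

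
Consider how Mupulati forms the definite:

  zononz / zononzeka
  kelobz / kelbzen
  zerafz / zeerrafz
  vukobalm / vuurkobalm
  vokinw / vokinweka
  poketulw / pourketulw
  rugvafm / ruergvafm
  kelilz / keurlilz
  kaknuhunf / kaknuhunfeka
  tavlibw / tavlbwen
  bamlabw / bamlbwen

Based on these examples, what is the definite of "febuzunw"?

febuzunweka

zononz and zerafz both end in -z yet inflect differently (zononzeka, zeerrafz), so the final letter is not what conditions the rule; the second-to-last letter is.
"febuzunw" has second-to-last letter 'n'. The stems whose second-to-last letter is 'n' (vokinw → vokinweka, kaknuhunf → kaknuhunfeka, zononz → zononzeka) add -eka.
So febuzunw → febuzunweka.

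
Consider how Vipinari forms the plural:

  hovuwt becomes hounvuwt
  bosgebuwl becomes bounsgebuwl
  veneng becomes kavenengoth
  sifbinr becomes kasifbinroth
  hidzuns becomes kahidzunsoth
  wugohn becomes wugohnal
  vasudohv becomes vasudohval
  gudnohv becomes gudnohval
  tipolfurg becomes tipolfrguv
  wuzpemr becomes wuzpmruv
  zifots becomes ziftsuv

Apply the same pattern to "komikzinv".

veneng and tipolfurg both end in -g yet inflect differently (kavenengoth, tipolfrguv), so the final letter is not what conditions the rule; the second-to-last letter is.
"komikzinv" has second-to-last letter 'n'. The stems whose second-to-last letter is 'n' (veneng → kavenengoth, sifbinr → kasifbinroth, hidzuns → kahidzunsoth) add ka- … -oth around the stem.
So komikzinv → kakomikzinvoth.

kakomikzinvoth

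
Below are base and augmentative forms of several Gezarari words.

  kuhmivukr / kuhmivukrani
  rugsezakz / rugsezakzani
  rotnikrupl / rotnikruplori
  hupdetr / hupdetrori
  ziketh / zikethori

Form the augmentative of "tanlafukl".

"tanlafukl" has second-to-last letter 'k'. The stems whose second-to-last letter is 'k' (kuhmivukr → kuhmivukrani, rugsezakz → rugsezakzani) add -ani.
So tanlafukl → tanlafuklani.

tanlafuklani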